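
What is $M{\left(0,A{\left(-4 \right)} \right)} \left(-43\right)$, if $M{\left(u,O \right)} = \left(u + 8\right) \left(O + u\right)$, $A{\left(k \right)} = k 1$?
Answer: $1376$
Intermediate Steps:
$A{\left(k \right)} = k$
$M{\left(u,O \right)} = \left(8 + u\right) \left(O + u\right)$
$M{\left(0,A{\left(-4 \right)} \right)} \left(-43\right) = \left(0^{2} + 8 \left(-4\right) + 8 \cdot 0 - 0\right) \left(-43\right) = \left(0 - 32 + 0 + 0\right) \left(-43\right) = \left(-32\right) \left(-43\right) = 1376$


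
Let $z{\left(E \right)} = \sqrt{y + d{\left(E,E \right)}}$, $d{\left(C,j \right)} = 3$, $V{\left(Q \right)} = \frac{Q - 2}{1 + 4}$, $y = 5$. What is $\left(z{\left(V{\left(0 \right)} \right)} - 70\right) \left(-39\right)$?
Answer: $2730 - 78 \sqrt{2} \approx 2619.7$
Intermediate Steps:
$V{\left(Q \right)} = - \frac{2}{5} + \frac{Q}{5}$ ($V{\left(Q \right)} = \frac{-2 + Q}{5} = \left(-2 + Q\right) \frac{1}{5} = - \frac{2}{5} + \frac{Q}{5}$)
$z{\left(E \right)} = 2 \sqrt{2}$ ($z{\left(E \right)} = \sqrt{5 + 3} = \sqrt{8} = 2 \sqrt{2}$)
$\left(z{\left(V{\left(0 \right)} \right)} - 70\right) \left(-39\right) = \left(2 \sqrt{2} - 70\right) \left(-39\right) = \left(-70 + 2 \sqrt{2}\right) \left(-39\right) = 2730 - 78 \sqrt{2}$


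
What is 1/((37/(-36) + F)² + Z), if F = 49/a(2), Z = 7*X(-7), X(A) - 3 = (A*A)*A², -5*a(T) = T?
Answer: 1296/41584897 ≈ 3.1165e-5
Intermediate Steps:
a(T) = -T/5
X(A) = 3 + A⁴ (X(A) = 3 + (A*A)*A² = 3 + A²*A² = 3 + A⁴)
Z = 16828 (Z = 7*(3 + (-7)⁴) = 7*(3 + 2401) = 7*2404 = 16828)
F = -245/2 (F = 49/((-⅕*2)) = 49/(-⅖) = 49*(-5/2) = -245/2 ≈ -122.50)
1/((37/(-36) + F)² + Z) = 1/((37/(-36) - 245/2)² + 16828) = 1/((37*(-1/36) - 245/2)² + 16828) = 1/((-37/36 - 245/2)² + 16828) = 1/((-4447/36)² + 16828) = 1/(19775809/1296 + 16828) = 1/(41584897/1296) = 1296/41584897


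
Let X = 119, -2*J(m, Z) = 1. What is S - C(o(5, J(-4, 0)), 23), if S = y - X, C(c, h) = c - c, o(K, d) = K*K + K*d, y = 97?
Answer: -22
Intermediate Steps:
J(m, Z) = -½ (J(m, Z) = -½*1 = -½)
o(K, d) = K² + K*d
C(c, h) = 0
S = -22 (S = 97 - 1*119 = 97 - 119 = -22)
S - C(o(5, J(-4, 0)), 23) = -22 - 1*0 = -22 + 0 = -22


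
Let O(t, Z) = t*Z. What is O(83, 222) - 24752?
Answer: -6326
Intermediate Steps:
O(t, Z) = Z*t
O(83, 222) - 24752 = 222*83 - 24752 = 18426 - 24752 = -6326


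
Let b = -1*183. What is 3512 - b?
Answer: 3695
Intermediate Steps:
b = -183
3512 - b = 3512 - 1*(-183) = 3512 + 183 = 3695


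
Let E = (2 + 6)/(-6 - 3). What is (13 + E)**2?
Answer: 11881/81 ≈ 146.68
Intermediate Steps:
E = -8/9 (E = 8/(-9) = 8*(-1/9) = -8/9 ≈ -0.88889)
(13 + E)**2 = (13 - 8/9)**2 = (109/9)**2 = 11881/81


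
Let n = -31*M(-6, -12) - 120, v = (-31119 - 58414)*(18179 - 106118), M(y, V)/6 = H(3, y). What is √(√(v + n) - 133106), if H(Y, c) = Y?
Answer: √(-133106 + √7873441809) ≈ 210.65*I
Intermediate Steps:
M(y, V) = 18 (M(y, V) = 6*3 = 18)
v = 7873442487 (v = -89533*(-87939) = 7873442487)
n = -678 (n = -31*18 - 120 = -558 - 120 = -678)
√(√(v + n) - 133106) = √(√(7873442487 - 678) - 133106) = √(√7873441809 - 133106) = √(-133106 + √7873441809)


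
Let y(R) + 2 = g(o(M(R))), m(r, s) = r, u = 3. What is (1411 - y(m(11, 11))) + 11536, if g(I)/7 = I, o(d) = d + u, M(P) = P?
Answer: 12851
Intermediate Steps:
o(d) = 3 + d (o(d) = d + 3 = 3 + d)
g(I) = 7*I
y(R) = 19 + 7*R (y(R) = -2 + 7*(3 + R) = -2 + (21 + 7*R) = 19 + 7*R)
(1411 - y(m(11, 11))) + 11536 = (1411 - (19 + 7*11)) + 11536 = (1411 - (19 + 77)) + 11536 = (1411 - 1*96) + 11536 = (1411 - 96) + 11536 = 1315 + 11536 = 12851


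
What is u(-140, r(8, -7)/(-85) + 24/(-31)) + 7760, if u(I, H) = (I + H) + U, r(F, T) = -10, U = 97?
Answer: 4066513/527 ≈ 7716.3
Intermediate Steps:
u(I, H) = 97 + H + I (u(I, H) = (I + H) + 97 = (H + I) + 97 = 97 + H + I)
u(-140, r(8, -7)/(-85) + 24/(-31)) + 7760 = (97 + (-10/(-85) + 24/(-31)) - 140) + 7760 = (97 + (-10*(-1/85) + 24*(-1/31)) - 140) + 7760 = (97 + (2/17 - 24/31) - 140) + 7760 = (97 - 346/527 - 140) + 7760 = -23007/527 + 7760 = 4066513/527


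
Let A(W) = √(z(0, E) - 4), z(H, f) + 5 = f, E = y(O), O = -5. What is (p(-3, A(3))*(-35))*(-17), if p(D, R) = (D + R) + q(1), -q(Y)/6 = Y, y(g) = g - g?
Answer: -5355 + 1785*I ≈ -5355.0 + 1785.0*I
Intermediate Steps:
y(g) = 0
E = 0
q(Y) = -6*Y
z(H, f) = -5 + f
A(W) = 3*I (A(W) = √((-5 + 0) - 4) = √(-5 - 4) = √(-9) = 3*I)
p(D, R) = -6 + D + R (p(D, R) = (D + R) - 6*1 = (D + R) - 6 = -6 + D + R)
(p(-3, A(3))*(-35))*(-17) = ((-6 - 3 + 3*I)*(-35))*(-17) = ((-9 + 3*I)*(-35))*(-17) = (315 - 105*I)*(-17) = -5355 + 1785*I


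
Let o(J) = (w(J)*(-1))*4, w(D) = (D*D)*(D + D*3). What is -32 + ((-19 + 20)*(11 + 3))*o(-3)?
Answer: 6016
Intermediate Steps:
w(D) = 4*D³ (w(D) = D²*(D + 3*D) = D²*(4*D) = 4*D³)
o(J) = -16*J³ (o(J) = ((4*J³)*(-1))*4 = -4*J³*4 = -16*J³)
-32 + ((-19 + 20)*(11 + 3))*o(-3) = -32 + ((-19 + 20)*(11 + 3))*(-16*(-3)³) = -32 + (1*14)*(-16*(-27)) = -32 + 14*432 = -32 + 6048 = 6016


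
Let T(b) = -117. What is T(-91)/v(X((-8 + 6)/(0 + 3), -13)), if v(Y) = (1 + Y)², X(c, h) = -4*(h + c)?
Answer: -1053/27889 ≈ -0.037757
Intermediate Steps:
X(c, h) = -4*c - 4*h (X(c, h) = -4*(c + h) = -4*c - 4*h)
T(-91)/v(X((-8 + 6)/(0 + 3), -13)) = -117/(1 + (-4*(-8 + 6)/(0 + 3) - 4*(-13)))² = -117/(1 + (-(-8)/3 + 52))² = -117/(1 + (-4*(-⅔) + 52))² = -117/(1 + (8/3 + 52))² = -117/(1 + 164/3)² = -117/((167/3)²) = -117/27889/9 = -117*9/27889 = -1053/27889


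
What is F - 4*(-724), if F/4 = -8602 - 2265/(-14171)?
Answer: -446547492/14171 ≈ -31511.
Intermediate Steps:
F = -487586708/14171 (F = 4*(-8602 - 2265/(-14171)) = 4*(-8602 - 2265*(-1)/14171) = 4*(-8602 - 1*(-2265/14171)) = 4*(-8602 + 2265/14171) = 4*(-121896677/14171) = -487586708/14171 ≈ -34407.)
F - 4*(-724) = -487586708/14171 - 4*(-724) = -487586708/14171 + 2896 = -446547492/14171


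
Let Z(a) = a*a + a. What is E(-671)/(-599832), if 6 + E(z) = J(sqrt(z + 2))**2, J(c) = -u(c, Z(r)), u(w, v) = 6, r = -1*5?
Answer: -5/99972 ≈ -5.0014e-5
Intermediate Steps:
r = -5
Z(a) = a + a**2 (Z(a) = a**2 + a = a + a**2)
J(c) = -6 (J(c) = -1*6 = -6)
E(z) = 30 (E(z) = -6 + (-6)**2 = -6 + 36 = 30)
E(-671)/(-599832) = 30/(-599832) = 30*(-1/599832) = -5/99972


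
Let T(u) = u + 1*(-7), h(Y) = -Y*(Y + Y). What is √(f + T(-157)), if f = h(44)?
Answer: 2*I*√1009 ≈ 63.53*I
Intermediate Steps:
h(Y) = -2*Y² (h(Y) = -Y*2*Y = -2*Y²)
f = -3872 (f = -2*44² = -2*1936 = -3872)
T(u) = -7 + u (T(u) = u - 7 = -7 + u)
√(f + T(-157)) = √(-3872 + (-7 - 157)) = √(-3872 - 164) = √(-4036) = 2*I*√1009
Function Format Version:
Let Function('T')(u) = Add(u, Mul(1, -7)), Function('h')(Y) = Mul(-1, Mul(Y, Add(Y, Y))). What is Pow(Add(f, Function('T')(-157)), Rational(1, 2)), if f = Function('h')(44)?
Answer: Mul(2, I, Pow(1009, Rational(1, 2))) ≈ Mul(63.530, I)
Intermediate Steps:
Function('h')(Y) = Mul(-2, Pow(Y, 2)) (Function('h')(Y) = Mul(-1, Mul(Y, Mul(2, Y))) = Mul(-1, Mul(2, Pow(Y, 2))) = Mul(-2, Pow(Y, 2)))
f = -3872 (f = Mul(-2, Pow(44, 2)) = Mul(-2, 1936) = -3872)
Function('T')(u) = Add(-7, u) (Function('T')(u) = Add(u, -7) = Add(-7, u))
Pow(Add(f, Function('T')(-157)), Rational(1, 2)) = Pow(Add(-3872, Add(-7, -157)), Rational(1, 2)) = Pow(Add(-3872, -164), Rational(1, 2)) = Pow(-4036, Rational(1, 2)) = Mul(2, I, Pow(1009, Rational(1, 2)))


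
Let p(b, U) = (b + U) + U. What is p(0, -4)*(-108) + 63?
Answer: 927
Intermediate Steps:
p(b, U) = b + 2*U (p(b, U) = (U + b) + U = b + 2*U)
p(0, -4)*(-108) + 63 = (0 + 2*(-4))*(-108) + 63 = (0 - 8)*(-108) + 63 = -8*(-108) + 63 = 864 + 63 = 927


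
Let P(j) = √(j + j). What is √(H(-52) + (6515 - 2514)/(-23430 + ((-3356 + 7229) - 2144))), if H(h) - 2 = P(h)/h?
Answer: √(578007784276 - 12244268426*I*√26)/564226 ≈ 1.3494 - 0.072667*I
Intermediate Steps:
P(j) = √2*√j (P(j) = √(2*j) = √2*√j)
H(h) = 2 + √2/√h (H(h) = 2 + (√2*√h)/h = 2 + √2/√h)
√(H(-52) + (6515 - 2514)/(-23430 + ((-3356 + 7229) - 2144))) = √((2 + √2/√(-52)) + (6515 - 2514)/(-23430 + ((-3356 + 7229) - 2144))) = √((2 + √2*(-I*√13/26)) + 4001/(-23430 + (3873 - 2144))) = √((2 - I*√26/26) + 4001/(-23430 + 1729)) = √((2 - I*√26/26) + 4001/(-21701)) = √((2 - I*√26/26) + 4001*(-1/21701)) = √((2 - I*√26/26) - 4001/21701) = √(39401/21701 - I*√26/26)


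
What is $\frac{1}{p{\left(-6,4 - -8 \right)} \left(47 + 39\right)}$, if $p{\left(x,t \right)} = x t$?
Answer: $- \frac{1}{6192} \approx -0.0001615$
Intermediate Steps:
$p{\left(x,t \right)} = t x$
$\frac{1}{p{\left(-6,4 - -8 \right)} \left(47 + 39\right)} = \frac{1}{\left(4 - -8\right) \left(-6\right) \left(47 + 39\right)} = \frac{1}{\left(4 + 8\right) \left(-6\right) 86} = \frac{1}{12 \left(-6\right) 86} = \frac{1}{\left(-72\right) 86} = \frac{1}{-6192} = - \frac{1}{6192}$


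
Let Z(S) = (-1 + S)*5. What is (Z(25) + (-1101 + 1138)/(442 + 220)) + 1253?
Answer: 908963/662 ≈ 1373.1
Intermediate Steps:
Z(S) = -5 + 5*S
(Z(25) + (-1101 + 1138)/(442 + 220)) + 1253 = ((-5 + 5*25) + (-1101 + 1138)/(442 + 220)) + 1253 = ((-5 + 125) + 37/662) + 1253 = (120 + 37*(1/662)) + 1253 = (120 + 37/662) + 1253 = 79477/662 + 1253 = 908963/662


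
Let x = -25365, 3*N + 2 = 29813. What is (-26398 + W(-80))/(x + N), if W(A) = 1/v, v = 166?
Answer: 4382067/2561048 ≈ 1.7110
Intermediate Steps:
N = 9937 (N = -⅔ + (⅓)*29813 = -⅔ + 29813/3 = 9937)
W(A) = 1/166
(-26398 + W(-80))/(x + N) = (-26398 + 1/166)/(-25365 + 9937) = -4382067/166/(-15428) = -4382067/166*(-1/15428) = 4382067/2561048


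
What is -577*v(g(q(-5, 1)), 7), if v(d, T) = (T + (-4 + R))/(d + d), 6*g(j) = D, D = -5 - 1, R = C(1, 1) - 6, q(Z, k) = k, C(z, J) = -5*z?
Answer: -2308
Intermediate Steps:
R = -11 (R = -5*1 - 6 = -5 - 6 = -11)
D = -6
g(j) = -1 (g(j) = (⅙)*(-6) = -1)
v(d, T) = (-15 + T)/(2*d) (v(d, T) = (T + (-4 - 11))/(d + d) = (T - 15)/((2*d)) = (-15 + T)*(1/(2*d)) = (-15 + T)/(2*d))
-577*v(g(q(-5, 1)), 7) = -577*(-15 + 7)/(2*(-1)) = -577*(-1)*(-8)/2 = -577*4 = -2308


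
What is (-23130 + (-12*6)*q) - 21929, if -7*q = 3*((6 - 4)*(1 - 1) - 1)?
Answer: -315629/7 ≈ -45090.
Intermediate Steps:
q = 3/7 (q = -3*((6 - 4)*(1 - 1) - 1)/7 = -3*(2*0 - 1)/7 = -3*(0 - 1)/7 = -3*(-1)/7 = -⅐*(-3) = 3/7 ≈ 0.42857)
(-23130 + (-12*6)*q) - 21929 = (-23130 - 12*6*(3/7)) - 21929 = (-23130 - 72*3/7) - 21929 = (-23130 - 216/7) - 21929 = -162126/7 - 21929 = -315629/7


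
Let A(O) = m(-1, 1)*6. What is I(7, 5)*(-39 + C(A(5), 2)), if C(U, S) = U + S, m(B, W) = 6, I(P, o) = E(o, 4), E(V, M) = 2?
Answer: -2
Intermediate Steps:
I(P, o) = 2
A(O) = 36 (A(O) = 6*6 = 36)
C(U, S) = S + U
I(7, 5)*(-39 + C(A(5), 2)) = 2*(-39 + (2 + 36)) = 2*(-39 + 38) = 2*(-1) = -2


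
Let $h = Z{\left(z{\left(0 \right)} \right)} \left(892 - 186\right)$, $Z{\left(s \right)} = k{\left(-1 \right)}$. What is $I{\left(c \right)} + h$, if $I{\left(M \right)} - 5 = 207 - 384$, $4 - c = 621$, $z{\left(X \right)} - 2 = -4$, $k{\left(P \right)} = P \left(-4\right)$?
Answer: $2652$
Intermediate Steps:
$k{\left(P \right)} = - 4 P$
$z{\left(X \right)} = -2$ ($z{\left(X \right)} = 2 - 4 = -2$)
$Z{\left(s \right)} = 4$ ($Z{\left(s \right)} = \left(-4\right) \left(-1\right) = 4$)
$h = 2824$ ($h = 4 \left(892 - 186\right) = 4 \cdot 706 = 2824$)
$c = -617$ ($c = 4 - 621 = -617$)
$I{\left(M \right)} = -172$ ($I{\left(M \right)} = 5 + \left(207 - 384\right) = 5 - 177 = -172$)
$I{\left(c \right)} + h = -172 + 2824 = 2652$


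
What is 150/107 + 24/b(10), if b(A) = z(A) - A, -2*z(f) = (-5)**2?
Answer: 538/1605 ≈ 0.33520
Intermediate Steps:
z(f) = -25/2 (z(f) = -1/2*(-5)**2 = -1/2*25 = -25/2)
b(A) = -25/2 - A
150/107 + 24/b(10) = 150/107 + 24/(-25/2 - 1*10) = 150*(1/107) + 24/(-25/2 - 10) = 150/107 + 24/(-45/2) = 150/107 + 24*(-2/45) = 150/107 - 16/15 = 538/1605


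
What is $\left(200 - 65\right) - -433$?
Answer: $568$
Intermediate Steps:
$\left(200 - 65\right) - -433 = 135 + 433 = 568$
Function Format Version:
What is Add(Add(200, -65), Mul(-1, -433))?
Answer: 568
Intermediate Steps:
Add(Add(200, -65), Mul(-1, -433)) = Add(135, 433) = 568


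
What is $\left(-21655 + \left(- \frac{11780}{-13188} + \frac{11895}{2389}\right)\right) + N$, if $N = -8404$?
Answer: $- \frac{236714452027}{7876533} \approx -30053.0$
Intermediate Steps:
$\left(-21655 + \left(- \frac{11780}{-13188} + \frac{11895}{2389}\right)\right) + N = \left(-21655 + \left(- \frac{11780}{-13188} + \frac{11895}{2389}\right)\right) - 8404 = \left(-21655 + \left(\left(-11780\right) \left(- \frac{1}{13188}\right) + 11895 \cdot \frac{1}{2389}\right)\right) - 8404 = \left(-21655 + \left(\frac{2945}{3297} + \frac{11895}{2389}\right)\right) - 8404 = \left(-21655 + \frac{46253420}{7876533}\right) - 8404 = - \frac{170520068695}{7876533} - 8404 = - \frac{236714452027}{7876533}$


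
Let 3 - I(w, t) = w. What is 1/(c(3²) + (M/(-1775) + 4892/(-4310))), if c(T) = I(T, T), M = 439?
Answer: -765025/5647689 ≈ -0.13546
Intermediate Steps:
I(w, t) = 3 - w
c(T) = 3 - T
1/(c(3²) + (M/(-1775) + 4892/(-4310))) = 1/((3 - 1*3²) + (439/(-1775) + 4892/(-4310))) = 1/((3 - 1*9) + (439*(-1/1775) + 4892*(-1/4310))) = 1/((3 - 9) + (-439/1775 - 2446/2155)) = 1/(-6 - 1057539/765025) = 1/(-5647689/765025) = -765025/5647689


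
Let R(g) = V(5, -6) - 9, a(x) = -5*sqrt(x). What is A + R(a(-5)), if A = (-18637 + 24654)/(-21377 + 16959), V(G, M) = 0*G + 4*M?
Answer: -151811/4418 ≈ -34.362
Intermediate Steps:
V(G, M) = 4*M (V(G, M) = 0 + 4*M = 4*M)
A = -6017/4418 (A = 6017/(-4418) = 6017*(-1/4418) = -6017/4418 ≈ -1.3619)
R(g) = -33 (R(g) = 4*(-6) - 9 = -24 - 9 = -33)
A + R(a(-5)) = -6017/4418 - 33 = -151811/4418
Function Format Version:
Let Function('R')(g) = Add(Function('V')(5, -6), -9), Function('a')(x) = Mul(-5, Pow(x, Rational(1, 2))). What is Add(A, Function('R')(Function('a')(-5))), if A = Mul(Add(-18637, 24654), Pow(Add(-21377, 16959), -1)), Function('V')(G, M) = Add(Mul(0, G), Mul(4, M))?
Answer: Rational(-151811, 4418) ≈ -34.362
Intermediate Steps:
Function('V')(G, M) = Mul(4, M) (Function('V')(G, M) = Add(0, Mul(4, M)) = Mul(4, M))
A = Rational(-6017, 4418) (A = Mul(6017, Pow(-4418, -1)) = Mul(6017, Rational(-1, 4418)) = Rational(-6017, 4418) ≈ -1.3619)
Function('R')(g) = -33 (Function('R')(g) = Add(Mul(4, -6), -9) = Add(-24, -9) = -33)
Add(A, Function('R')(Function('a')(-5))) = Add(Rational(-6017, 4418), -33) = Rational(-151811, 4418)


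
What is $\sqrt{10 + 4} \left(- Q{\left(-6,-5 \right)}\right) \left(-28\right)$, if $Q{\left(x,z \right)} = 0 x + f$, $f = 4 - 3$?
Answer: $28 \sqrt{14} \approx 104.77$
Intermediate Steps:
$f = 1$
$Q{\left(x,z \right)} = 1$ ($Q{\left(x,z \right)} = 0 x + 1 = 0 + 1 = 1$)
$\sqrt{10 + 4} \left(- Q{\left(-6,-5 \right)}\right) \left(-28\right) = \sqrt{10 + 4} \left(\left(-1\right) 1\right) \left(-28\right) = \sqrt{14} \left(-1\right) \left(-28\right) = - \sqrt{14} \left(-28\right) = 28 \sqrt{14}$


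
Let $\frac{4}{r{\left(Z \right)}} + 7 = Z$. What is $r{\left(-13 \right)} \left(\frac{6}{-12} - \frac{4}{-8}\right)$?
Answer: $0$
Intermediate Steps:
$r{\left(Z \right)} = \frac{4}{-7 + Z}$
$r{\left(-13 \right)} \left(\frac{6}{-12} - \frac{4}{-8}\right) = \frac{4}{-7 - 13} \left(\frac{6}{-12} - \frac{4}{-8}\right) = \frac{4}{-20} \left(6 \left(- \frac{1}{12}\right) - - \frac{1}{2}\right) = 4 \left(- \frac{1}{20}\right) \left(- \frac{1}{2} + \frac{1}{2}\right) = \left(- \frac{1}{5}\right) 0 = 0$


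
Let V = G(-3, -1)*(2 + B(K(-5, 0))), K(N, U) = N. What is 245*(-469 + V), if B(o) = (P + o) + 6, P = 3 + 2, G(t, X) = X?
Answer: -116865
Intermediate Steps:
P = 5
B(o) = 11 + o (B(o) = (5 + o) + 6 = 11 + o)
V = -8 (V = -(2 + (11 - 5)) = -(2 + 6) = -1*8 = -8)
245*(-469 + V) = 245*(-469 - 8) = 245*(-477) = -116865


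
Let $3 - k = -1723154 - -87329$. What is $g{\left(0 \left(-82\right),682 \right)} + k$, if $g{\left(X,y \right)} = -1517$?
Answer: $1634311$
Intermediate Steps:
$k = 1635828$ ($k = 3 - \left(-1723154 - -87329\right) = 3 - \left(-1723154 + 87329\right) = 3 - -1635825 = 3 + 1635825 = 1635828$)
$g{\left(0 \left(-82\right),682 \right)} + k = -1517 + 1635828 = 1634311$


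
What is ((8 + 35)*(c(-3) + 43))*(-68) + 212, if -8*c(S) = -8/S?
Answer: -373636/3 ≈ -1.2455e+5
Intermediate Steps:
c(S) = 1/S (c(S) = -(-1)/S = 1/S)
((8 + 35)*(c(-3) + 43))*(-68) + 212 = ((8 + 35)*(1/(-3) + 43))*(-68) + 212 = (43*(-⅓ + 43))*(-68) + 212 = (43*(128/3))*(-68) + 212 = (5504/3)*(-68) + 212 = -374272/3 + 212 = -373636/3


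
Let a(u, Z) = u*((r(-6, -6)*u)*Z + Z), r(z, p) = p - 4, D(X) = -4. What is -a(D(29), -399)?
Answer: -65436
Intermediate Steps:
r(z, p) = -4 + p
a(u, Z) = u*(Z - 10*Z*u) (a(u, Z) = u*(((-4 - 6)*u)*Z + Z) = u*((-10*u)*Z + Z) = u*(-10*Z*u + Z) = u*(Z - 10*Z*u))
-a(D(29), -399) = -(-399)*(-4)*(1 - 10*(-4)) = -(-399)*(-4)*(1 + 40) = -(-399)*(-4)*41 = -1*65436 = -65436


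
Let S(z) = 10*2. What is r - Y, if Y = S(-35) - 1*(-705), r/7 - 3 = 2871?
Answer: 19393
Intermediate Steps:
r = 20118 (r = 21 + 7*2871 = 21 + 20097 = 20118)
S(z) = 20
Y = 725 (Y = 20 - 1*(-705) = 20 + 705 = 725)
r - Y = 20118 - 1*725 = 20118 - 725 = 19393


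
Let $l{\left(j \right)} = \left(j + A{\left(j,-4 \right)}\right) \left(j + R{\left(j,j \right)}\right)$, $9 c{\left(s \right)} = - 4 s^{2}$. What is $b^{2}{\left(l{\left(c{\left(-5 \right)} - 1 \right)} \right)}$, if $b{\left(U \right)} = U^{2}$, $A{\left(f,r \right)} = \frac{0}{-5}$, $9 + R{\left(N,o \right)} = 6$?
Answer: $\frac{48290491452952576}{43046721} \approx 1.1218 \cdot 10^{9}$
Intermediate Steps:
$R{\left(N,o \right)} = -3$ ($R{\left(N,o \right)} = -9 + 6 = -3$)
$A{\left(f,r \right)} = 0$ ($A{\left(f,r \right)} = 0 \left(- \frac{1}{5}\right) = 0$)
$c{\left(s \right)} = - \frac{4 s^{2}}{9}$ ($c{\left(s \right)} = \frac{\left(-4\right) s^{2}}{9} = - \frac{4 s^{2}}{9}$)
$l{\left(j \right)} = j \left(-3 + j\right)$ ($l{\left(j \right)} = \left(j + 0\right) \left(j - 3\right) = j \left(-3 + j\right)$)
$b^{2}{\left(l{\left(c{\left(-5 \right)} - 1 \right)} \right)} = \left(\left(\left(- \frac{4 \left(-5\right)^{2}}{9} - 1\right) \left(-3 - \left(1 + \frac{4 \left(-5\right)^{2}}{9}\right)\right)\right)^{2}\right)^{2} = \left(\left(\left(\left(- \frac{4}{9}\right) 25 - 1\right) \left(-3 - \frac{109}{9}\right)\right)^{2}\right)^{2} = \left(\left(\left(- \frac{100}{9} - 1\right) \left(-3 - \frac{109}{9}\right)\right)^{2}\right)^{2} = \left(\left(- \frac{109 \left(-3 - \frac{109}{9}\right)}{9}\right)^{2}\right)^{2} = \left(\left(\left(- \frac{109}{9}\right) \left(- \frac{136}{9}\right)\right)^{2}\right)^{2} = \left(\left(\frac{14824}{81}\right)^{2}\right)^{2} = \left(\frac{219750976}{6561}\right)^{2} = \frac{48290491452952576}{43046721}$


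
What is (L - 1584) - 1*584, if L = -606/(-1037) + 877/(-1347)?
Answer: -3028440119/1396839 ≈ -2168.1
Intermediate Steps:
L = -93167/1396839 (L = -606*(-1/1037) + 877*(-1/1347) = 606/1037 - 877/1347 = -93167/1396839 ≈ -0.066698)
(L - 1584) - 1*584 = (-93167/1396839 - 1584) - 1*584 = -2212686143/1396839 - 584 = -3028440119/1396839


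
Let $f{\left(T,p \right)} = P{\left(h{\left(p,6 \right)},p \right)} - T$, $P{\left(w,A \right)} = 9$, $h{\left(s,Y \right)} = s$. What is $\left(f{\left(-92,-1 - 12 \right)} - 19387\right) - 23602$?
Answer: $-42888$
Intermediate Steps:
$f{\left(T,p \right)} = 9 - T$
$\left(f{\left(-92,-1 - 12 \right)} - 19387\right) - 23602 = \left(\left(9 - -92\right) - 19387\right) - 23602 = \left(\left(9 + 92\right) - 19387\right) - 23602 = \left(101 - 19387\right) - 23602 = -19286 - 23602 = -42888$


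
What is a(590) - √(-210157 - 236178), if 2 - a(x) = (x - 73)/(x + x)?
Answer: 1843/1180 - I*√446335 ≈ 1.5619 - 668.08*I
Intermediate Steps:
a(x) = 2 - (-73 + x)/(2*x) (a(x) = 2 - (x - 73)/(x + x) = 2 - (-73 + x)/(2*x))
a(590) - √(-210157 - 236178) = (½)*(73 + 3*590)/590 - √(-210157 - 236178) = (½)*(1/590)*(73 + 1770) - √(-446335) = (½)*(1/590)*1843 - I*√446335 = 1843/1180 - I*√446335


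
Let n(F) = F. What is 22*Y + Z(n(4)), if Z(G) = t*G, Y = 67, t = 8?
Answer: 1506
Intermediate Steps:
Z(G) = 8*G
22*Y + Z(n(4)) = 22*67 + 8*4 = 1474 + 32 = 1506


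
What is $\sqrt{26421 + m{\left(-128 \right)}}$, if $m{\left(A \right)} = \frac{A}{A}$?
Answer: $\sqrt{26422} \approx 162.55$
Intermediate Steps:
$m{\left(A \right)} = 1$
$\sqrt{26421 + m{\left(-128 \right)}} = \sqrt{26421 + 1} = \sqrt{26422}$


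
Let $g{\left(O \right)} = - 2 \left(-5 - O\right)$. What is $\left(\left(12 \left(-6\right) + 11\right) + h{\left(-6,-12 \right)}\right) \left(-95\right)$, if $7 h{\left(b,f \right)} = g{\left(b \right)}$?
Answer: $\frac{40755}{7} \approx 5822.1$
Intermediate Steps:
$g{\left(O \right)} = 10 + 2 O$
$h{\left(b,f \right)} = \frac{10}{7} + \frac{2 b}{7}$ ($h{\left(b,f \right)} = \frac{10 + 2 b}{7} = \frac{10}{7} + \frac{2 b}{7}$)
$\left(\left(12 \left(-6\right) + 11\right) + h{\left(-6,-12 \right)}\right) \left(-95\right) = \left(\left(12 \left(-6\right) + 11\right) + \left(\frac{10}{7} + \frac{2}{7} \left(-6\right)\right)\right) \left(-95\right) = \left(\left(-72 + 11\right) + \left(\frac{10}{7} - \frac{12}{7}\right)\right) \left(-95\right) = \left(-61 - \frac{2}{7}\right) \left(-95\right) = \left(- \frac{429}{7}\right) \left(-95\right) = \frac{40755}{7}$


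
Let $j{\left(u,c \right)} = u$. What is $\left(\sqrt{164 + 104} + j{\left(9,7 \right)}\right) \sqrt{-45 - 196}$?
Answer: $i \sqrt{241} \left(9 + 2 \sqrt{67}\right) \approx 393.86 i$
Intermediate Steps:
$\left(\sqrt{164 + 104} + j{\left(9,7 \right)}\right) \sqrt{-45 - 196} = \left(\sqrt{164 + 104} + 9\right) \sqrt{-45 - 196} = \left(\sqrt{268} + 9\right) \sqrt{-241} = \left(2 \sqrt{67} + 9\right) i \sqrt{241} = \left(9 + 2 \sqrt{67}\right) i \sqrt{241} = i \sqrt{241} \left(9 + 2 \sqrt{67}\right)$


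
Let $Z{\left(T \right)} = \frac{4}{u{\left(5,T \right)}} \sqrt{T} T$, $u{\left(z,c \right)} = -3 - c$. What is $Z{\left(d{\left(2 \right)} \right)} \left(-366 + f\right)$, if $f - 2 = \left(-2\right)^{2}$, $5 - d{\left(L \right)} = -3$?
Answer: $\frac{23040 \sqrt{2}}{11} \approx 2962.1$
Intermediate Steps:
$d{\left(L \right)} = 8$ ($d{\left(L \right)} = 5 - -3 = 5 + 3 = 8$)
$Z{\left(T \right)} = \frac{4 T^{\frac{3}{2}}}{-3 - T}$ ($Z{\left(T \right)} = \frac{4}{-3 - T} \sqrt{T} T = \frac{4 \sqrt{T}}{-3 - T} T = \frac{4 T^{\frac{3}{2}}}{-3 - T}$)
$f = 6$ ($f = 2 + \left(-2\right)^{2} = 2 + 4 = 6$)
$Z{\left(d{\left(2 \right)} \right)} \left(-366 + f\right) = - \frac{4 \cdot 8^{\frac{3}{2}}}{3 + 8} \left(-366 + 6\right) = - \frac{4 \cdot 16 \sqrt{2}}{11} \left(-360\right) = \left(-4\right) 16 \sqrt{2} \cdot \frac{1}{11} \left(-360\right) = - \frac{64 \sqrt{2}}{11} \left(-360\right) = \frac{23040 \sqrt{2}}{11}$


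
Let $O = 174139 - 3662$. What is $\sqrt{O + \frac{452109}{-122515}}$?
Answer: $\frac{\sqrt{2558791632448190}}{122515} \approx 412.88$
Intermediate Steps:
$O = 170477$ ($O = 174139 - 3662 = 170477$)
$\sqrt{O + \frac{452109}{-122515}} = \sqrt{170477 + \frac{452109}{-122515}} = \sqrt{170477 + 452109 \left(- \frac{1}{122515}\right)} = \sqrt{170477 - \frac{452109}{122515}} = \sqrt{\frac{20885537546}{122515}} = \frac{\sqrt{2558791632448190}}{122515}$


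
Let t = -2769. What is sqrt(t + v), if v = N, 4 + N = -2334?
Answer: I*sqrt(5107) ≈ 71.463*I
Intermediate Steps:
N = -2338 (N = -4 - 2334 = -2338)
v = -2338
sqrt(t + v) = sqrt(-2769 - 2338) = sqrt(-5107) = I*sqrt(5107)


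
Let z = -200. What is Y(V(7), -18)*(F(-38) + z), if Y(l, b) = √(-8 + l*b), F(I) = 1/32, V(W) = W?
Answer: -6399*I*√134/32 ≈ -2314.8*I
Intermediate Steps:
F(I) = 1/32
Y(l, b) = √(-8 + b*l)
Y(V(7), -18)*(F(-38) + z) = √(-8 - 18*7)*(1/32 - 200) = √(-8 - 126)*(-6399/32) = √(-134)*(-6399/32) = (I*√134)*(-6399/32) = -6399*I*√134/32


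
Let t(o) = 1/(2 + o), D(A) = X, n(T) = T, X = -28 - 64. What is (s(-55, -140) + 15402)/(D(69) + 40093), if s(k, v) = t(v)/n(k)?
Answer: 116901181/303607590 ≈ 0.38504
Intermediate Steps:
X = -92
D(A) = -92
s(k, v) = 1/(k*(2 + v)) (s(k, v) = 1/((2 + v)*k) = 1/(k*(2 + v)))
(s(-55, -140) + 15402)/(D(69) + 40093) = (1/((-55)*(2 - 140)) + 15402)/(-92 + 40093) = (-1/55/(-138) + 15402)/40001 = (-1/55*(-1/138) + 15402)*(1/40001) = (1/7590 + 15402)*(1/40001) = (116901181/7590)*(1/40001) = 116901181/303607590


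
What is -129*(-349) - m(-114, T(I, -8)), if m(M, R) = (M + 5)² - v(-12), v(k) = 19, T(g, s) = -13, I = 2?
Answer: 33159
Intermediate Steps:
m(M, R) = -19 + (5 + M)² (m(M, R) = (M + 5)² - 1*19 = (5 + M)² - 19 = -19 + (5 + M)²)
-129*(-349) - m(-114, T(I, -8)) = -129*(-349) - (-19 + (5 - 114)²) = 45021 - (-19 + (-109)²) = 45021 - (-19 + 11881) = 45021 - 1*11862 = 45021 - 11862 = 33159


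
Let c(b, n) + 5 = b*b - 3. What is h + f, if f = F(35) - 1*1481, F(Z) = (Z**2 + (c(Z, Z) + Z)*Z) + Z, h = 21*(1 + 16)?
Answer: 43956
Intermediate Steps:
c(b, n) = -8 + b**2 (c(b, n) = -5 + (b*b - 3) = -5 + (b**2 - 3) = -5 + (-3 + b**2) = -8 + b**2)
h = 357 (h = 21*17 = 357)
F(Z) = Z + Z**2 + Z*(-8 + Z + Z**2) (F(Z) = (Z**2 + ((-8 + Z**2) + Z)*Z) + Z = (Z**2 + (-8 + Z + Z**2)*Z) + Z = (Z**2 + Z*(-8 + Z + Z**2)) + Z = Z + Z**2 + Z*(-8 + Z + Z**2))
f = 43599 (f = 35*(-7 + 35**2 + 2*35) - 1*1481 = 35*(-7 + 1225 + 70) - 1481 = 35*1288 - 1481 = 45080 - 1481 = 43599)
h + f = 357 + 43599 = 43956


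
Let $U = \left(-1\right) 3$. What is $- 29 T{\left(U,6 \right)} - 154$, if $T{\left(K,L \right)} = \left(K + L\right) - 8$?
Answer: $-9$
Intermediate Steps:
$U = -3$
$T{\left(K,L \right)} = -8 + K + L$
$- 29 T{\left(U,6 \right)} - 154 = - 29 \left(-8 - 3 + 6\right) - 154 = \left(-29\right) \left(-5\right) - 154 = 145 - 154 = -9$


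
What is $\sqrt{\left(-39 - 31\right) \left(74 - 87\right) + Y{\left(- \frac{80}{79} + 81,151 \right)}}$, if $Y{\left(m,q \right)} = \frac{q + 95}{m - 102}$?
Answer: $\frac{4 \sqrt{169884649}}{1739} \approx 29.98$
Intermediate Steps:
$Y{\left(m,q \right)} = \frac{95 + q}{-102 + m}$
$\sqrt{\left(-39 - 31\right) \left(74 - 87\right) + Y{\left(- \frac{80}{79} + 81,151 \right)}} = \sqrt{\left(-39 - 31\right) \left(74 - 87\right) + \frac{95 + 151}{-102 + \left(- \frac{80}{79} + 81\right)}} = \sqrt{\left(-70\right) \left(-13\right) + \frac{1}{-102 + \left(\left(-80\right) \frac{1}{79} + 81\right)} 246} = \sqrt{910 + \frac{1}{-102 + \left(- \frac{80}{79} + 81\right)} 246} = \sqrt{910 + \frac{1}{-102 + \frac{6319}{79}} \cdot 246} = \sqrt{910 + \frac{1}{- \frac{1739}{79}} \cdot 246} = \sqrt{910 - \frac{19434}{1739}} = \sqrt{\frac{1563056}{1739}} = \frac{4 \sqrt{169884649}}{1739}$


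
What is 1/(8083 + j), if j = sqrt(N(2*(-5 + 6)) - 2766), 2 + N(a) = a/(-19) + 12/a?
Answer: 153577/1241415371 - 16*I*sqrt(3895)/1241415371 ≈ 0.00012371 - 8.0437e-7*I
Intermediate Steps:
N(a) = -2 + 12/a - a/19 (N(a) = -2 + (a/(-19) + 12/a) = -2 + (a*(-1/19) + 12/a) = -2 + (-a/19 + 12/a) = -2 + (12/a - a/19) = -2 + 12/a - a/19)
j = 16*I*sqrt(3895)/19 (j = sqrt((-2 + 12/((2*(-5 + 6))) - 2*(-5 + 6)/19) - 2766) = sqrt((-2 + 12/((2*1)) - 2/19) - 2766) = sqrt((-2 + 12/2 - 1/19*2) - 2766) = sqrt((-2 + 12*(1/2) - 2/19) - 2766) = sqrt((-2 + 6 - 2/19) - 2766) = sqrt(74/19 - 2766) = sqrt(-52480/19) = 16*I*sqrt(3895)/19 ≈ 52.556*I)
1/(8083 + j) = 1/(8083 + 16*I*sqrt(3895)/19)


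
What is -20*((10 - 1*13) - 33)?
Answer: 720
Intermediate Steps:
-20*((10 - 1*13) - 33) = -20*((10 - 13) - 33) = -20*(-3 - 33) = -20*(-36) = 720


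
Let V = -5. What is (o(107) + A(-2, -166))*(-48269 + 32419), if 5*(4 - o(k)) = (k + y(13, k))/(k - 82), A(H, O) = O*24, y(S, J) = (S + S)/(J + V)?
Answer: 3217926596/51 ≈ 6.3097e+7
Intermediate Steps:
y(S, J) = 2*S/(-5 + J) (y(S, J) = (S + S)/(J - 5) = (2*S)/(-5 + J) = 2*S/(-5 + J))
A(H, O) = 24*O
o(k) = 4 - (k + 26/(-5 + k))/(5*(-82 + k)) (o(k) = 4 - (k + 2*13/(-5 + k))/(5*(k - 82)) = 4 - (k + 26/(-5 + k))/(5*(-82 + k)))
(o(107) + A(-2, -166))*(-48269 + 32419) = ((-26 - (-5 + 107)*(1640 - 19*107))/(5*(-82 + 107)*(-5 + 107)) + 24*(-166))*(-48269 + 32419) = ((⅕)*(-26 - 1*102*(1640 - 2033))/(25*102) - 3984)*(-15850) = ((⅕)*(1/25)*(1/102)*(-26 - 1*102*(-393)) - 3984)*(-15850) = ((⅕)*(1/25)*(1/102)*(-26 + 40086) - 3984)*(-15850) = ((⅕)*(1/25)*(1/102)*40060 - 3984)*(-15850) = (4006/1275 - 3984)*(-15850) = -5075594/1275*(-15850) = 3217926596/51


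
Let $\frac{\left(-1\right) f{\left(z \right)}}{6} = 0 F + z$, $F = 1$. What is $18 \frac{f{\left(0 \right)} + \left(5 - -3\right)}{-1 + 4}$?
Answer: $48$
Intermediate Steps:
$f{\left(z \right)} = - 6 z$ ($f{\left(z \right)} = - 6 \left(0 \cdot 1 + z\right) = - 6 \left(0 + z\right) = - 6 z$)
$18 \frac{f{\left(0 \right)} + \left(5 - -3\right)}{-1 + 4} = 18 \frac{\left(-6\right) 0 + \left(5 - -3\right)}{-1 + 4} = 18 \frac{0 + \left(5 + 3\right)}{3} = 18 \left(0 + 8\right) \frac{1}{3} = 18 \cdot 8 \cdot \frac{1}{3} = 18 \cdot \frac{8}{3} = 48$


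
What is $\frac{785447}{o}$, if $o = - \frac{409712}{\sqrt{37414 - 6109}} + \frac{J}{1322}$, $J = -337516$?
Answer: $\frac{105492861969646605}{2786604990848054} - \frac{2703928134894772 \sqrt{31305}}{1393302495424027} \approx -305.51$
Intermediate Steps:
$o = - \frac{168758}{661} - \frac{409712 \sqrt{31305}}{31305}$ ($o = - \frac{409712}{\sqrt{37414 - 6109}} - \frac{337516}{1322} = - \frac{409712}{\sqrt{31305}} - \frac{168758}{661} = - 409712 \frac{\sqrt{31305}}{31305} - \frac{168758}{661} = - \frac{409712 \sqrt{31305}}{31305} - \frac{168758}{661} = - \frac{168758}{661} - \frac{409712 \sqrt{31305}}{31305} \approx -2571.0$)
$\frac{785447}{o} = \frac{785447}{- \frac{168758}{661} - \frac{409712 \sqrt{31305}}{31305}}$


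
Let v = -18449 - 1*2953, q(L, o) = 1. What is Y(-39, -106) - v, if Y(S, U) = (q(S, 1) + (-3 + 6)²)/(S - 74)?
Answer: 2418416/113 ≈ 21402.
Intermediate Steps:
v = -21402 (v = -18449 - 2953 = -21402)
Y(S, U) = 10/(-74 + S) (Y(S, U) = (1 + (-3 + 6)²)/(S - 74) = (1 + 3²)/(-74 + S) = (1 + 9)/(-74 + S) = 10/(-74 + S))
Y(-39, -106) - v = 10/(-74 - 39) - 1*(-21402) = 10/(-113) + 21402 = 10*(-1/113) + 21402 = -10/113 + 21402 = 2418416/113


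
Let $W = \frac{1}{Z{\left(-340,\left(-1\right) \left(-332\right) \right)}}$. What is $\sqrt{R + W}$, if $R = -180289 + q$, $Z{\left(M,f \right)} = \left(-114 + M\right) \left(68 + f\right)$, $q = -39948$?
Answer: $\frac{i \sqrt{18157747797254}}{9080} \approx 469.29 i$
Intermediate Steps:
$W = - \frac{1}{181600}$ ($W = \frac{1}{-7752 - 114 \left(\left(-1\right) \left(-332\right)\right) + 68 \left(-340\right) - 340 \left(\left(-1\right) \left(-332\right)\right)} = \frac{1}{-7752 - 37848 - 23120 - 112880} = \frac{1}{-181600} = - \frac{1}{181600} \approx -5.5066 \cdot 10^{-6}$)
$R = -220237$ ($R = -180289 - 39948 = -220237$)
$\sqrt{R + W} = \sqrt{-220237 - \frac{1}{181600}} = \sqrt{- \frac{39995039201}{181600}} = \frac{i \sqrt{18157747797254}}{9080}$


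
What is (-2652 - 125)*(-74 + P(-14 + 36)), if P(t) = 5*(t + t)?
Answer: -405442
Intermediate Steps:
P(t) = 10*t (P(t) = 5*(2*t) = 10*t)
(-2652 - 125)*(-74 + P(-14 + 36)) = (-2652 - 125)*(-74 + 10*(-14 + 36)) = -2777*(-74 + 10*22) = -2777*(-74 + 220) = -2777*146 = -405442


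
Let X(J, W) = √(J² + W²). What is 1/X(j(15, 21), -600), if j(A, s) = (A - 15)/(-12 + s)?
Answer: 1/600 ≈ 0.0016667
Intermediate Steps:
j(A, s) = (-15 + A)/(-12 + s)
1/X(j(15, 21), -600) = 1/(√(((-15 + 15)/(-12 + 21))² + (-600)²)) = 1/(√((0/9)² + 360000)) = 1/(√(((⅑)*0)² + 360000)) = 1/(√(0² + 360000)) = 1/(√(0 + 360000)) = 1/(√360000) = 1/600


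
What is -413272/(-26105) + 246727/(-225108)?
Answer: 6660771157/452034180 ≈ 14.735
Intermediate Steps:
-413272/(-26105) + 246727/(-225108) = -413272*(-1/26105) + 246727*(-1/225108) = 413272/26105 - 18979/17316 = 6660771157/452034180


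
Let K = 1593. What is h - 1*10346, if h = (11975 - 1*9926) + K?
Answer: -6704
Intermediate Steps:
h = 3642 (h = (11975 - 1*9926) + 1593 = (11975 - 9926) + 1593 = 2049 + 1593 = 3642)
h - 1*10346 = 3642 - 1*10346 = 3642 - 10346 = -6704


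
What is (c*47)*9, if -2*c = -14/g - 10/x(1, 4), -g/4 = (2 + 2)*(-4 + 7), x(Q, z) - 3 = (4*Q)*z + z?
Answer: 11139/368 ≈ 30.269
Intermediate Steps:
x(Q, z) = 3 + z + 4*Q*z (x(Q, z) = 3 + ((4*Q)*z + z) = 3 + (4*Q*z + z) = 3 + (z + 4*Q*z) = 3 + z + 4*Q*z)
g = -48 (g = -4*(2 + 2)*(-4 + 7) = -16*3 = -4*12 = -48)
c = 79/1104 (c = -(-14/(-48) - 10/(3 + 4 + 4*1*4))/2 = -(-14*(-1/48) - 10/(3 + 4 + 16))/2 = -(7/24 - 10/23)/2 = -1/2*(-79/552) = 79/1104 ≈ 0.071558)
(c*47)*9 = ((79/1104)*47)*9 = (3713/1104)*9 = 11139/368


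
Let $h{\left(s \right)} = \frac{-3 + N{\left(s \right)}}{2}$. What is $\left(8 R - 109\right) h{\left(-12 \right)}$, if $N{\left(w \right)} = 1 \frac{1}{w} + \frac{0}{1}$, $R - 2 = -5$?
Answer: $\frac{4921}{24} \approx 205.04$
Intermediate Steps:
$R = -3$ ($R = 2 - 5 = -3$)
$N{\left(w \right)} = \frac{1}{w}$ ($N{\left(w \right)} = \frac{1}{w} + 0 \cdot 1 = \frac{1}{w} + 0 = \frac{1}{w}$)
$h{\left(s \right)} = - \frac{3}{2} + \frac{1}{2 s}$ ($h{\left(s \right)} = \frac{-3 + \frac{1}{s}}{2} = \left(-3 + \frac{1}{s}\right) \frac{1}{2} = - \frac{3}{2} + \frac{1}{2 s}$)
$\left(8 R - 109\right) h{\left(-12 \right)} = \left(8 \left(-3\right) - 109\right) \frac{1 - -36}{2 \left(-12\right)} = \left(-24 - 109\right) \frac{1}{2} \left(- \frac{1}{12}\right) \left(1 + 36\right) = - 133 \cdot \frac{1}{2} \left(- \frac{1}{12}\right) 37 = \left(-133\right) \left(- \frac{37}{24}\right) = \frac{4921}{24}$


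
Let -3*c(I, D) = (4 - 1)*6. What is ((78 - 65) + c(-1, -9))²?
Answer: 49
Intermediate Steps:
c(I, D) = -6 (c(I, D) = -(4 - 1)*6/3 = -6)
((78 - 65) + c(-1, -9))² = ((78 - 65) - 6)² = (13 - 6)² = 7² = 49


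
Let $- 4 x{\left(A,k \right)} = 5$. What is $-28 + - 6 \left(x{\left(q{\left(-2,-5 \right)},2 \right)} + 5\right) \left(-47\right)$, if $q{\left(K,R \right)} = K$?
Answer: $\frac{2059}{2} \approx 1029.5$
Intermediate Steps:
$x{\left(A,k \right)} = - \frac{5}{4}$ ($x{\left(A,k \right)} = \left(- \frac{1}{4}\right) 5 = - \frac{5}{4}$)
$-28 + - 6 \left(x{\left(q{\left(-2,-5 \right)},2 \right)} + 5\right) \left(-47\right) = -28 + - 6 \left(- \frac{5}{4} + 5\right) \left(-47\right) = -28 + \left(-6\right) \frac{15}{4} \left(-47\right) = -28 - - \frac{2115}{2} = -28 + \frac{2115}{2} = \frac{2059}{2}$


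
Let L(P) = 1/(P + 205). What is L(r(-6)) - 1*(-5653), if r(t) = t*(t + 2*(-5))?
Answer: 1701554/301 ≈ 5653.0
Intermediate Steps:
r(t) = t*(-10 + t) (r(t) = t*(t - 10) = t*(-10 + t))
L(P) = 1/(205 + P)
L(r(-6)) - 1*(-5653) = 1/(205 - 6*(-10 - 6)) - 1*(-5653) = 1/(205 - 6*(-16)) + 5653 = 1/(205 + 96) + 5653 = 1/301 + 5653 = 1701554/301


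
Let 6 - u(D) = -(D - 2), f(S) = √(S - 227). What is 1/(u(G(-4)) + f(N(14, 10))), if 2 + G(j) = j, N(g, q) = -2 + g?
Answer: -2/219 - I*√215/219 ≈ -0.0091324 - 0.066954*I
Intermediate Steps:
G(j) = -2 + j
f(S) = √(-227 + S)
u(D) = 4 + D (u(D) = 6 - (-1)*(D - 2) = 6 - (-1)*(-2 + D) = 6 - (2 - D) = 6 + (-2 + D) = 4 + D)
1/(u(G(-4)) + f(N(14, 10))) = 1/((4 + (-2 - 4)) + √(-227 + (-2 + 14))) = 1/((4 - 6) + √(-227 + 12)) = 1/(-2 + √(-215)) = 1/(-2 + I*√215)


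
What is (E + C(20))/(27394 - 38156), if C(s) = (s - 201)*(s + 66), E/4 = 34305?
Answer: -60827/5381 ≈ -11.304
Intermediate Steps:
E = 137220 (E = 4*34305 = 137220)
C(s) = (-201 + s)*(66 + s)
(E + C(20))/(27394 - 38156) = (137220 + (-13266 + 20**2 - 135*20))/(27394 - 38156) = (137220 + (-13266 + 400 - 2700))/(-10762) = (137220 - 15566)*(-1/10762) = 121654*(-1/10762) = -60827/5381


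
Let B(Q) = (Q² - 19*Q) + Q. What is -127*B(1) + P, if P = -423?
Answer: 1736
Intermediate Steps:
B(Q) = Q² - 18*Q
-127*B(1) + P = -127*(-18 + 1) - 423 = -127*(-17) - 423 = 2159 - 423 = 1736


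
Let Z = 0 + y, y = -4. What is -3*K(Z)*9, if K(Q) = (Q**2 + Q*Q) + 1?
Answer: -891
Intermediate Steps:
Z = -4 (Z = 0 - 4 = -4)
K(Q) = 1 + 2*Q**2 (K(Q) = (Q**2 + Q**2) + 1 = 2*Q**2 + 1 = 1 + 2*Q**2)
-3*K(Z)*9 = -3*(1 + 2*(-4)**2)*9 = -3*(1 + 2*16)*9 = -3*(1 + 32)*9 = -3*33*9 = -99*9 = -891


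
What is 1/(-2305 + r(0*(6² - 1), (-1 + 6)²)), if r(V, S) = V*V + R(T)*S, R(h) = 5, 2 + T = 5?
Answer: -1/2180 ≈ -0.00045872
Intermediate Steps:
T = 3 (T = -2 + 5 = 3)
r(V, S) = V² + 5*S (r(V, S) = V*V + 5*S = V² + 5*S)
1/(-2305 + r(0*(6² - 1), (-1 + 6)²)) = 1/(-2305 + ((0*(6² - 1))² + 5*(-1 + 6)²)) = 1/(-2305 + ((0*(36 - 1))² + 5*5²)) = 1/(-2305 + ((0*35)² + 5*25)) = 1/(-2305 + (0² + 125)) = 1/(-2305 + (0 + 125)) = 1/(-2305 + 125) = 1/(-2180) = -1/2180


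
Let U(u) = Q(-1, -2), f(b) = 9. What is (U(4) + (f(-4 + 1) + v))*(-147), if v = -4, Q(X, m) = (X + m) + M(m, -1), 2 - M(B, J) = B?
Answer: -882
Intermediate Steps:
M(B, J) = 2 - B
Q(X, m) = 2 + X (Q(X, m) = (X + m) + (2 - m) = 2 + X)
U(u) = 1 (U(u) = 2 - 1 = 1)
(U(4) + (f(-4 + 1) + v))*(-147) = (1 + (9 - 4))*(-147) = (1 + 5)*(-147) = 6*(-147) = -882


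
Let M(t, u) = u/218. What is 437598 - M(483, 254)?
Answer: 47698055/109 ≈ 4.3760e+5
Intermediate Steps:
M(t, u) = u/218 (M(t, u) = u*(1/218) = u/218)
437598 - M(483, 254) = 437598 - 254/218 = 437598 - 1*127/109 = 437598 - 127/109 = 47698055/109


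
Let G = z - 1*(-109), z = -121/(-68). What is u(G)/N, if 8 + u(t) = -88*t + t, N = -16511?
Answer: 655915/1122748 ≈ 0.58420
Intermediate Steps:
z = 121/68 (z = -121*(-1/68) = 121/68 ≈ 1.7794)
G = 7533/68 (G = 121/68 - 1*(-109) = 121/68 + 109 = 7533/68 ≈ 110.78)
u(t) = -8 - 87*t (u(t) = -8 + (-88*t + t) = -8 - 87*t)
u(G)/N = (-8 - 87*7533/68)/(-16511) = (-8 - 655371/68)*(-1/16511) = -655915/68*(-1/16511) = 655915/1122748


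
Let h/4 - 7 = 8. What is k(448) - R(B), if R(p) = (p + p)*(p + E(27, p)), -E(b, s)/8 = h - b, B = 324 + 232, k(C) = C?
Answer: -324256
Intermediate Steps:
h = 60 (h = 28 + 4*8 = 28 + 32 = 60)
B = 556
E(b, s) = -480 + 8*b (E(b, s) = -8*(60 - b) = -480 + 8*b)
R(p) = 2*p*(-264 + p) (R(p) = (p + p)*(p + (-480 + 8*27)) = (2*p)*(p + (-480 + 216)) = (2*p)*(p - 264) = (2*p)*(-264 + p) = 2*p*(-264 + p))
k(448) - R(B) = 448 - 2*556*(-264 + 556) = 448 - 2*556*292 = 448 - 1*324704 = 448 - 324704 = -324256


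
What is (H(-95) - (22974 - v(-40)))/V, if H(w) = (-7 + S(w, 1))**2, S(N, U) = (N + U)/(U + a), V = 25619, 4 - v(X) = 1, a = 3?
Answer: -88163/102476 ≈ -0.86033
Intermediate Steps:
v(X) = 3 (v(X) = 4 - 1*1 = 4 - 1 = 3)
S(N, U) = (N + U)/(3 + U) (S(N, U) = (N + U)/(U + 3) = (N + U)/(3 + U))
H(w) = (-27/4 + w/4)**2 (H(w) = (-7 + (w + 1)/(3 + 1))**2 = (-7 + (1 + w)/4)**2 = (-7 + (1/4 + w/4))**2 = (-27/4 + w/4)**2)
(H(-95) - (22974 - v(-40)))/V = ((-27 - 95)**2/16 - (22974 - 1*3))/25619 = ((1/16)*(-122)**2 - (22974 - 3))*(1/25619) = ((1/16)*14884 - 1*22971)*(1/25619) = (3721/4 - 22971)*(1/25619) = -88163/4*1/25619 = -88163/102476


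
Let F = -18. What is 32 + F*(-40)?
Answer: 752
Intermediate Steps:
32 + F*(-40) = 32 - 18*(-40) = 32 + 720 = 752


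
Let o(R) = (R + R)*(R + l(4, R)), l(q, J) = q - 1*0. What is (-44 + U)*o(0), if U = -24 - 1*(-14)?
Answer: 0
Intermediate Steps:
l(q, J) = q (l(q, J) = q + 0 = q)
U = -10 (U = -24 + 14 = -10)
o(R) = 2*R*(4 + R) (o(R) = (R + R)*(R + 4) = (2*R)*(4 + R) = 2*R*(4 + R))
(-44 + U)*o(0) = (-44 - 10)*(2*0*(4 + 0)) = -108*0*4 = -54*0 = 0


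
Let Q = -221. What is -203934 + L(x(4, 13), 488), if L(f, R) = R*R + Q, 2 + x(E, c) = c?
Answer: 33989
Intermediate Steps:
x(E, c) = -2 + c
L(f, R) = -221 + R² (L(f, R) = R*R - 221 = R² - 221 = -221 + R²)
-203934 + L(x(4, 13), 488) = -203934 + (-221 + 488²) = -203934 + (-221 + 238144) = -203934 + 237923 = 33989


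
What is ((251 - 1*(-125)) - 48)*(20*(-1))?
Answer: -6560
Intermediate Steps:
((251 - 1*(-125)) - 48)*(20*(-1)) = ((251 + 125) - 48)*(-20) = (376 - 48)*(-20) = 328*(-20) = -6560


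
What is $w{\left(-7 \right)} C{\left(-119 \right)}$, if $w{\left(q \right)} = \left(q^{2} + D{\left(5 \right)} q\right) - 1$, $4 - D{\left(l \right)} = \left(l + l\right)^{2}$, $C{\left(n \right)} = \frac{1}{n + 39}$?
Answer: $-9$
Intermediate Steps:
$C{\left(n \right)} = \frac{1}{39 + n}$
$D{\left(l \right)} = 4 - 4 l^{2}$ ($D{\left(l \right)} = 4 - \left(l + l\right)^{2} = 4 - \left(2 l\right)^{2} = 4 - 4 l^{2}$)
$w{\left(q \right)} = -1 + q^{2} - 96 q$ ($w{\left(q \right)} = \left(q^{2} + \left(4 - 4 \cdot 5^{2}\right) q\right) - 1 = \left(q^{2} + \left(4 - 100\right) q\right) - 1 = \left(q^{2} - 96 q\right) - 1 = -1 + q^{2} - 96 q$)
$w{\left(-7 \right)} C{\left(-119 \right)} = \frac{-1 + \left(-7\right)^{2} - -672}{39 - 119} = \frac{-1 + 49 + 672}{-80} = 720 \left(- \frac{1}{80}\right) = -9$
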